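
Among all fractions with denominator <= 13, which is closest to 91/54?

22/13

Expand x = 91/54 as a continued fraction with the Euclidean algorithm:
  91 = 1*54 + 37, so a_0 = 1.
  54 = 1*37 + 17, so a_1 = 1.
  37 = 2*17 + 3, so a_2 = 2.
  17 = 5*3 + 2, so a_3 = 5.
  3 = 1*2 + 1, so a_4 = 1.
  2 = 2*1 + 0, so a_5 = 2.
so x = [1; 1, 2, 5, 1, 2].
Convergents (p_i = a_i*p_{i-1} + p_{i-2}, q_i = a_i*q_{i-1} + q_{i-2} with p_{-2}=0, p_{-1}=1, q_{-2}=1, q_{-1}=0), until the denominator exceeds 13:
  i=0: a_0=1, p_0 = 1*1 + 0 = 1, q_0 = 1*0 + 1 = 1.
  i=1: a_1=1, p_1 = 1*1 + 1 = 2, q_1 = 1*1 + 0 = 1.
  i=2: a_2=2, p_2 = 2*2 + 1 = 5, q_2 = 2*1 + 1 = 3.
  i=3: a_3=5, p_3 = 5*5 + 2 = 27, q_3 = 5*3 + 1 = 16.
q_3 = 16 > 13, so the last convergent with denominator <= 13 is p_2/q_2 = 5/3.
The closest fraction with denominator <= 13 is either p_2/q_2 or the intermediate fraction (k*p_2 + p_1)/(k*q_2 + q_1) with the largest k >= 1 whose denominator stays <= 13; these approach x as k grows, and every other convergent or intermediate fraction in range is farther away.
Largest k: floor((13 - q_1)/q_2) = floor((13 - 1)/3) = 4.
That gives (4*5 + 2)/(4*3 + 1) = 22/13.
Compare the errors: |x - 5/3| = |91*3 - 5*54|/(54*3) = 3/162, and |x - 22/13| = |91*13 - 22*54|/(54*13) = 5/702.
Cross-multiplying, 5*162 = 810 < 2106 = 3*702, so 5/702 is smaller: the intermediate fraction 22/13 is closer to x than 5/3.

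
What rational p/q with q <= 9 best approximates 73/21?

7/2

Expand x = 73/21 as a continued fraction with the Euclidean algorithm:
  73 = 3*21 + 10, so a_0 = 3.
  21 = 2*10 + 1, so a_1 = 2.
  10 = 10*1 + 0, so a_2 = 10.
so x = [3; 2, 10].
Convergents (p_i = a_i*p_{i-1} + p_{i-2}, q_i = a_i*q_{i-1} + q_{i-2} with p_{-2}=0, p_{-1}=1, q_{-2}=1, q_{-1}=0), until the denominator exceeds 9:
  i=0: a_0=3, p_0 = 3*1 + 0 = 3, q_0 = 3*0 + 1 = 1.
  i=1: a_1=2, p_1 = 2*3 + 1 = 7, q_1 = 2*1 + 0 = 2.
  i=2: a_2=10, p_2 = 10*7 + 3 = 73, q_2 = 10*2 + 1 = 21.
q_2 = 21 > 9, so the last convergent with denominator <= 9 is p_1/q_1 = 7/2.
The closest fraction with denominator <= 9 is either p_1/q_1 or the intermediate fraction (k*p_1 + p_0)/(k*q_1 + q_0) with the largest k >= 1 whose denominator stays <= 9; these approach x as k grows, and every other convergent or intermediate fraction in range is farther away.
Largest k: floor((9 - q_0)/q_1) = floor((9 - 1)/2) = 4.
That gives (4*7 + 3)/(4*2 + 1) = 31/9.
Compare the errors: |x - 7/2| = |73*2 - 7*21|/(21*2) = 1/42, and |x - 31/9| = |73*9 - 31*21|/(21*9) = 6/189.
Cross-multiplying, 1*189 = 189 < 252 = 6*42, so 1/42 is smaller: the convergent 7/2 is closer to x than 31/9.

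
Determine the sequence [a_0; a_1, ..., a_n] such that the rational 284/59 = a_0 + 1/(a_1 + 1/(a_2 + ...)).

Run the Euclidean algorithm on 284 and 59; the successive quotients are the partial quotients a_0, a_1, ... (each step inverts the fractional part left over by the previous one):
  284 = 4*59 + 48, so a_0 = 4.
  59 = 1*48 + 11, so a_1 = 1.
  48 = 4*11 + 4, so a_2 = 4.
  11 = 2*4 + 3, so a_3 = 2.
  4 = 1*3 + 1, so a_4 = 1.
  3 = 3*1 + 0, so a_5 = 3.
The remainder reaches 0 after 6 divisions, so the expansion has 6 partial quotients, read off in order.

[4; 1, 4, 2, 1, 3]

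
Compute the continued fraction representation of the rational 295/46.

[6; 2, 2, 2, 1, 2]

Run the Euclidean algorithm on 295 and 46; the successive quotients are the partial quotients a_0, a_1, ... (each step inverts the fractional part left over by the previous one):
  295 = 6*46 + 19, so a_0 = 6.
  46 = 2*19 + 8, so a_1 = 2.
  19 = 2*8 + 3, so a_2 = 2.
  8 = 2*3 + 2, so a_3 = 2.
  3 = 1*2 + 1, so a_4 = 1.
  2 = 2*1 + 0, so a_5 = 2.
The remainder reaches 0 after 6 divisions, so the expansion has 6 partial quotients, read off in order.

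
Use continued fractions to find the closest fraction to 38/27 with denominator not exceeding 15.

7/5

Expand x = 38/27 as a continued fraction with the Euclidean algorithm:
  38 = 1*27 + 11, so a_0 = 1.
  27 = 2*11 + 5, so a_1 = 2.
  11 = 2*5 + 1, so a_2 = 2.
  5 = 5*1 + 0, so a_3 = 5.
so x = [1; 2, 2, 5].
Convergents (p_i = a_i*p_{i-1} + p_{i-2}, q_i = a_i*q_{i-1} + q_{i-2} with p_{-2}=0, p_{-1}=1, q_{-2}=1, q_{-1}=0), until the denominator exceeds 15:
  i=0: a_0=1, p_0 = 1*1 + 0 = 1, q_0 = 1*0 + 1 = 1.
  i=1: a_1=2, p_1 = 2*1 + 1 = 3, q_1 = 2*1 + 0 = 2.
  i=2: a_2=2, p_2 = 2*3 + 1 = 7, q_2 = 2*2 + 1 = 5.
  i=3: a_3=5, p_3 = 5*7 + 3 = 38, q_3 = 5*5 + 2 = 27.
q_3 = 27 > 15, so the last convergent with denominator <= 15 is p_2/q_2 = 7/5.
The closest fraction with denominator <= 15 is either p_2/q_2 or the intermediate fraction (k*p_2 + p_1)/(k*q_2 + q_1) with the largest k >= 1 whose denominator stays <= 15; these approach x as k grows, and every other convergent or intermediate fraction in range is farther away.
Largest k: floor((15 - q_1)/q_2) = floor((15 - 2)/5) = 2.
That gives (2*7 + 3)/(2*5 + 2) = 17/12.
Compare the errors: |x - 7/5| = |38*5 - 7*27|/(27*5) = 1/135, and |x - 17/12| = |38*12 - 17*27|/(27*12) = 3/324.
Cross-multiplying, 1*324 = 324 < 405 = 3*135, so 1/135 is smaller: the convergent 7/5 is closer to x than 17/12.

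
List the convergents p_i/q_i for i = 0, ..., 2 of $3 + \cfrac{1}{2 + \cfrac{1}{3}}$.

3/1, 7/2, 24/7

Using the convergent recurrence p_i = a_i*p_{i-1} + p_{i-2}, q_i = a_i*q_{i-1} + q_{i-2} with p_{-2}=0, p_{-1}=1, q_{-2}=1, q_{-1}=0:
  i=0: a_0=3, p_0 = 3*1 + 0 = 3, q_0 = 3*0 + 1 = 1.
  i=1: a_1=2, p_1 = 2*3 + 1 = 7, q_1 = 2*1 + 0 = 2.
  i=2: a_2=3, p_2 = 3*7 + 3 = 24, q_2 = 3*2 + 1 = 7.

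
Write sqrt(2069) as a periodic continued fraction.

[45; (2, 17, 1, 2, 3, 3, 2, 1, 17, 2, 90)]

Write x_i = (sqrt(2069) + m_i)/d_i with (m_0, d_0) = (0, 1). a_0 = floor(sqrt(2069)) = 45, since 45^2 = 2025 <= 2069 < 2116 = 46^2.
Iterate m_{i+1} = d_i*a_i - m_i, d_{i+1} = (2069 - m_{i+1}^2)/d_i, a_{i+1} = floor((a_0 + m_{i+1})/d_{i+1}):
  m_1 = 1*45 - 0 = 45, d_1 = (2069 - 45^2)/1 = 44/1 = 44, a_1 = floor((45 + 45)/44) = 2.
  m_2 = 44*2 - 45 = 43, d_2 = (2069 - 43^2)/44 = 220/44 = 5, a_2 = floor((45 + 43)/5) = 17.
  m_3 = 5*17 - 43 = 42, d_3 = (2069 - 42^2)/5 = 305/5 = 61, a_3 = floor((45 + 42)/61) = 1.
  m_4 = 61*1 - 42 = 19, d_4 = (2069 - 19^2)/61 = 1708/61 = 28, a_4 = floor((45 + 19)/28) = 2.
  m_5 = 28*2 - 19 = 37, d_5 = (2069 - 37^2)/28 = 700/28 = 25, a_5 = floor((45 + 37)/25) = 3.
  m_6 = 25*3 - 37 = 38, d_6 = (2069 - 38^2)/25 = 625/25 = 25, a_6 = floor((45 + 38)/25) = 3.
  m_7 = 25*3 - 38 = 37, d_7 = (2069 - 37^2)/25 = 700/25 = 28, a_7 = floor((45 + 37)/28) = 2.
  m_8 = 28*2 - 37 = 19, d_8 = (2069 - 19^2)/28 = 1708/28 = 61, a_8 = floor((45 + 19)/61) = 1.
  m_9 = 61*1 - 19 = 42, d_9 = (2069 - 42^2)/61 = 305/61 = 5, a_9 = floor((45 + 42)/5) = 17.
  m_10 = 5*17 - 42 = 43, d_10 = (2069 - 43^2)/5 = 220/5 = 44, a_10 = floor((45 + 43)/44) = 2.
  m_11 = 44*2 - 43 = 45, d_11 = (2069 - 45^2)/44 = 44/44 = 1, a_11 = floor((45 + 45)/1) = 90.
  m_12 = 1*90 - 45 = 45, d_12 = (2069 - 45^2)/1 = 44/1 = 44: (m_12, d_12) = (m_1, d_1) = (45, 44), so from here the quotients repeat a_1, ..., a_11; the period length is 11.
Hence the expansion of sqrt(2069) is a_0 = 45 followed by the repeating block 2, 17, 1, 2, 3, 3, 2, 1, 17, 2, 90 (period 11).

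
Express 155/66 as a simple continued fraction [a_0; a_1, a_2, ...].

Run the Euclidean algorithm on 155 and 66; the successive quotients are the partial quotients a_0, a_1, ... (each step inverts the fractional part left over by the previous one):
  155 = 2*66 + 23, so a_0 = 2.
  66 = 2*23 + 20, so a_1 = 2.
  23 = 1*20 + 3, so a_2 = 1.
  20 = 6*3 + 2, so a_3 = 6.
  3 = 1*2 + 1, so a_4 = 1.
  2 = 2*1 + 0, so a_5 = 2.
The remainder reaches 0 after 6 divisions, so the expansion has 6 partial quotients, read off in order.

[2; 2, 1, 6, 1, 2]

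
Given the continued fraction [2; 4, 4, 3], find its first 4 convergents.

Using the convergent recurrence p_i = a_i*p_{i-1} + p_{i-2}, q_i = a_i*q_{i-1} + q_{i-2} with p_{-2}=0, p_{-1}=1, q_{-2}=1, q_{-1}=0:
  i=0: a_0=2, p_0 = 2*1 + 0 = 2, q_0 = 2*0 + 1 = 1.
  i=1: a_1=4, p_1 = 4*2 + 1 = 9, q_1 = 4*1 + 0 = 4.
  i=2: a_2=4, p_2 = 4*9 + 2 = 38, q_2 = 4*4 + 1 = 17.
  i=3: a_3=3, p_3 = 3*38 + 9 = 123, q_3 = 3*17 + 4 = 55.

2/1, 9/4, 38/17, 123/55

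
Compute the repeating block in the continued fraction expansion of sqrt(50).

[7; (14)]

Write x_i = (sqrt(50) + m_i)/d_i with (m_0, d_0) = (0, 1). a_0 = floor(sqrt(50)) = 7, since 7^2 = 49 <= 50 < 64 = 8^2.
Iterate m_{i+1} = d_i*a_i - m_i, d_{i+1} = (50 - m_{i+1}^2)/d_i, a_{i+1} = floor((a_0 + m_{i+1})/d_{i+1}):
  m_1 = 1*7 - 0 = 7, d_1 = (50 - 7^2)/1 = 1/1 = 1, a_1 = floor((7 + 7)/1) = 14.
  m_2 = 1*14 - 7 = 7, d_2 = (50 - 7^2)/1 = 1/1 = 1: (m_2, d_2) = (m_1, d_1) = (7, 1), so from here the quotient a_1 repeats; the period length is 1.
Hence the expansion of sqrt(50) is a_0 = 7 followed by the repeating block 14 (period 1).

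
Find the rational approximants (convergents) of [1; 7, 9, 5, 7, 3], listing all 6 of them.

1/1, 8/7, 73/64, 373/327, 2684/2353, 8425/7386

Using the convergent recurrence p_i = a_i*p_{i-1} + p_{i-2}, q_i = a_i*q_{i-1} + q_{i-2} with p_{-2}=0, p_{-1}=1, q_{-2}=1, q_{-1}=0:
  i=0: a_0=1, p_0 = 1*1 + 0 = 1, q_0 = 1*0 + 1 = 1.
  i=1: a_1=7, p_1 = 7*1 + 1 = 8, q_1 = 7*1 + 0 = 7.
  i=2: a_2=9, p_2 = 9*8 + 1 = 73, q_2 = 9*7 + 1 = 64.
  i=3: a_3=5, p_3 = 5*73 + 8 = 373, q_3 = 5*64 + 7 = 327.
  i=4: a_4=7, p_4 = 7*373 + 73 = 2684, q_4 = 7*327 + 64 = 2353.
  i=5: a_5=3, p_5 = 3*2684 + 373 = 8425, q_5 = 3*2353 + 327 = 7386.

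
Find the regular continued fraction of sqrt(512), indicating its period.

[22; (1, 1, 1, 2, 6, 11, 6, 2, 1, 1, 1, 44)]

Write x_i = (sqrt(512) + m_i)/d_i with (m_0, d_0) = (0, 1). a_0 = floor(sqrt(512)) = 22, since 22^2 = 484 <= 512 < 529 = 23^2.
Iterate m_{i+1} = d_i*a_i - m_i, d_{i+1} = (512 - m_{i+1}^2)/d_i, a_{i+1} = floor((a_0 + m_{i+1})/d_{i+1}):
  m_1 = 1*22 - 0 = 22, d_1 = (512 - 22^2)/1 = 28/1 = 28, a_1 = floor((22 + 22)/28) = 1.
  m_2 = 28*1 - 22 = 6, d_2 = (512 - 6^2)/28 = 476/28 = 17, a_2 = floor((22 + 6)/17) = 1.
  m_3 = 17*1 - 6 = 11, d_3 = (512 - 11^2)/17 = 391/17 = 23, a_3 = floor((22 + 11)/23) = 1.
  m_4 = 23*1 - 11 = 12, d_4 = (512 - 12^2)/23 = 368/23 = 16, a_4 = floor((22 + 12)/16) = 2.
  m_5 = 16*2 - 12 = 20, d_5 = (512 - 20^2)/16 = 112/16 = 7, a_5 = floor((22 + 20)/7) = 6.
  m_6 = 7*6 - 20 = 22, d_6 = (512 - 22^2)/7 = 28/7 = 4, a_6 = floor((22 + 22)/4) = 11.
  m_7 = 4*11 - 22 = 22, d_7 = (512 - 22^2)/4 = 28/4 = 7, a_7 = floor((22 + 22)/7) = 6.
  m_8 = 7*6 - 22 = 20, d_8 = (512 - 20^2)/7 = 112/7 = 16, a_8 = floor((22 + 20)/16) = 2.
  m_9 = 16*2 - 20 = 12, d_9 = (512 - 12^2)/16 = 368/16 = 23, a_9 = floor((22 + 12)/23) = 1.
  m_10 = 23*1 - 12 = 11, d_10 = (512 - 11^2)/23 = 391/23 = 17, a_10 = floor((22 + 11)/17) = 1.
  m_11 = 17*1 - 11 = 6, d_11 = (512 - 6^2)/17 = 476/17 = 28, a_11 = floor((22 + 6)/28) = 1.
  m_12 = 28*1 - 6 = 22, d_12 = (512 - 22^2)/28 = 28/28 = 1, a_12 = floor((22 + 22)/1) = 44.
  m_13 = 1*44 - 22 = 22, d_13 = (512 - 22^2)/1 = 28/1 = 28: (m_13, d_13) = (m_1, d_1) = (22, 28), so from here the quotients repeat a_1, ..., a_12; the period length is 12.
Hence the expansion of sqrt(512) is a_0 = 22 followed by the repeating block 1, 1, 1, 2, 6, 11, 6, 2, 1, 1, 1, 44 (period 12).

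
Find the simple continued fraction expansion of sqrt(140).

Write x_i = (sqrt(140) + m_i)/d_i with (m_0, d_0) = (0, 1). a_0 = floor(sqrt(140)) = 11, since 11^2 = 121 <= 140 < 144 = 12^2.
Iterate m_{i+1} = d_i*a_i - m_i, d_{i+1} = (140 - m_{i+1}^2)/d_i, a_{i+1} = floor((a_0 + m_{i+1})/d_{i+1}):
  m_1 = 1*11 - 0 = 11, d_1 = (140 - 11^2)/1 = 19/1 = 19, a_1 = floor((11 + 11)/19) = 1.
  m_2 = 19*1 - 11 = 8, d_2 = (140 - 8^2)/19 = 76/19 = 4, a_2 = floor((11 + 8)/4) = 4.
  m_3 = 4*4 - 8 = 8, d_3 = (140 - 8^2)/4 = 76/4 = 19, a_3 = floor((11 + 8)/19) = 1.
  m_4 = 19*1 - 8 = 11, d_4 = (140 - 11^2)/19 = 19/19 = 1, a_4 = floor((11 + 11)/1) = 22.
  m_5 = 1*22 - 11 = 11, d_5 = (140 - 11^2)/1 = 19/1 = 19: (m_5, d_5) = (m_1, d_1) = (11, 19), so from here the quotients repeat a_1, ..., a_4; the period length is 4.
Hence the expansion of sqrt(140) is a_0 = 11 followed by the repeating block 1, 4, 1, 22 (period 4).

[11; (1, 4, 1, 22)]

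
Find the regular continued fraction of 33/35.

[0; 1, 16, 2]

Run the Euclidean algorithm on 33 and 35; the successive quotients are the partial quotients a_0, a_1, ... (each step inverts the fractional part left over by the previous one):
  33 = 0*35 + 33, so a_0 = 0.
  35 = 1*33 + 2, so a_1 = 1.
  33 = 16*2 + 1, so a_2 = 16.
  2 = 2*1 + 0, so a_3 = 2.
The remainder reaches 0 after 4 divisions, so the expansion has 4 partial quotients, read off in order.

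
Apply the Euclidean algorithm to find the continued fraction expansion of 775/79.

[9; 1, 4, 3, 1, 3]

Run the Euclidean algorithm on 775 and 79; the successive quotients are the partial quotients a_0, a_1, ... (each step inverts the fractional part left over by the previous one):
  775 = 9*79 + 64, so a_0 = 9.
  79 = 1*64 + 15, so a_1 = 1.
  64 = 4*15 + 4, so a_2 = 4.
  15 = 3*4 + 3, so a_3 = 3.
  4 = 1*3 + 1, so a_4 = 1.
  3 = 3*1 + 0, so a_5 = 3.
The remainder reaches 0 after 6 divisions, so the expansion has 6 partial quotients, read off in order.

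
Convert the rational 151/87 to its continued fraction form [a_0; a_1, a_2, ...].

Run the Euclidean algorithm on 151 and 87; the successive quotients are the partial quotients a_0, a_1, ... (each step inverts the fractional part left over by the previous one):
  151 = 1*87 + 64, so a_0 = 1.
  87 = 1*64 + 23, so a_1 = 1.
  64 = 2*23 + 18, so a_2 = 2.
  23 = 1*18 + 5, so a_3 = 1.
  18 = 3*5 + 3, so a_4 = 3.
  5 = 1*3 + 2, so a_5 = 1.
  3 = 1*2 + 1, so a_6 = 1.
  2 = 2*1 + 0, so a_7 = 2.
The remainder reaches 0 after 8 divisions, so the expansion has 8 partial quotients, read off in order.

[1; 1, 2, 1, 3, 1, 1, 2]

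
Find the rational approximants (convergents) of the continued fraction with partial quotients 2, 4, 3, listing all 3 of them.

Using the convergent recurrence p_i = a_i*p_{i-1} + p_{i-2}, q_i = a_i*q_{i-1} + q_{i-2} with p_{-2}=0, p_{-1}=1, q_{-2}=1, q_{-1}=0:
  i=0: a_0=2, p_0 = 2*1 + 0 = 2, q_0 = 2*0 + 1 = 1.
  i=1: a_1=4, p_1 = 4*2 + 1 = 9, q_1 = 4*1 + 0 = 4.
  i=2: a_2=3, p_2 = 3*9 + 2 = 29, q_2 = 3*4 + 1 = 13.

2/1, 9/4, 29/13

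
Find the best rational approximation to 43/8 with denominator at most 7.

Expand x = 43/8 as a continued fraction with the Euclidean algorithm:
  43 = 5*8 + 3, so a_0 = 5.
  8 = 2*3 + 2, so a_1 = 2.
  3 = 1*2 + 1, so a_2 = 1.
  2 = 2*1 + 0, so a_3 = 2.
so x = [5; 2, 1, 2].
Convergents (p_i = a_i*p_{i-1} + p_{i-2}, q_i = a_i*q_{i-1} + q_{i-2} with p_{-2}=0, p_{-1}=1, q_{-2}=1, q_{-1}=0), until the denominator exceeds 7:
  i=0: a_0=5, p_0 = 5*1 + 0 = 5, q_0 = 5*0 + 1 = 1.
  i=1: a_1=2, p_1 = 2*5 + 1 = 11, q_1 = 2*1 + 0 = 2.
  i=2: a_2=1, p_2 = 1*11 + 5 = 16, q_2 = 1*2 + 1 = 3.
  i=3: a_3=2, p_3 = 2*16 + 11 = 43, q_3 = 2*3 + 2 = 8.
q_3 = 8 > 7, so the last convergent with denominator <= 7 is p_2/q_2 = 16/3.
The closest fraction with denominator <= 7 is either p_2/q_2 or the intermediate fraction (k*p_2 + p_1)/(k*q_2 + q_1) with the largest k >= 1 whose denominator stays <= 7; these approach x as k grows, and every other convergent or intermediate fraction in range is farther away.
Largest k: floor((7 - q_1)/q_2) = floor((7 - 2)/3) = 1.
That gives (1*16 + 11)/(1*3 + 2) = 27/5.
Compare the errors: |x - 16/3| = |43*3 - 16*8|/(8*3) = 1/24, and |x - 27/5| = |43*5 - 27*8|/(8*5) = 1/40.
Cross-multiplying, 1*24 = 24 < 40 = 1*40, so 1/40 is smaller: the intermediate fraction 27/5 is closer to x than 16/3.

27/5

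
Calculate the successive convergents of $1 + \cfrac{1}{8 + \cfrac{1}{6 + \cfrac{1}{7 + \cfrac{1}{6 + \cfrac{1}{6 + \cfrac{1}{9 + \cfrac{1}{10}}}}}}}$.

1/1, 9/8, 55/49, 394/351, 2419/2155, 14908/13281, 136591/121684, 1380818/1230121

Using the convergent recurrence p_i = a_i*p_{i-1} + p_{i-2}, q_i = a_i*q_{i-1} + q_{i-2} with p_{-2}=0, p_{-1}=1, q_{-2}=1, q_{-1}=0:
  i=0: a_0=1, p_0 = 1*1 + 0 = 1, q_0 = 1*0 + 1 = 1.
  i=1: a_1=8, p_1 = 8*1 + 1 = 9, q_1 = 8*1 + 0 = 8.
  i=2: a_2=6, p_2 = 6*9 + 1 = 55, q_2 = 6*8 + 1 = 49.
  i=3: a_3=7, p_3 = 7*55 + 9 = 394, q_3 = 7*49 + 8 = 351.
  i=4: a_4=6, p_4 = 6*394 + 55 = 2419, q_4 = 6*351 + 49 = 2155.
  i=5: a_5=6, p_5 = 6*2419 + 394 = 14908, q_5 = 6*2155 + 351 = 13281.
  i=6: a_6=9, p_6 = 9*14908 + 2419 = 136591, q_6 = 9*13281 + 2155 = 121684.
  i=7: a_7=10, p_7 = 10*136591 + 14908 = 1380818, q_7 = 10*121684 + 13281 = 1230121.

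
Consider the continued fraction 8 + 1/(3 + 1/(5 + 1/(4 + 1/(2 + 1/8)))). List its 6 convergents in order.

Using the convergent recurrence p_i = a_i*p_{i-1} + p_{i-2}, q_i = a_i*q_{i-1} + q_{i-2} with p_{-2}=0, p_{-1}=1, q_{-2}=1, q_{-1}=0:
  i=0: a_0=8, p_0 = 8*1 + 0 = 8, q_0 = 8*0 + 1 = 1.
  i=1: a_1=3, p_1 = 3*8 + 1 = 25, q_1 = 3*1 + 0 = 3.
  i=2: a_2=5, p_2 = 5*25 + 8 = 133, q_2 = 5*3 + 1 = 16.
  i=3: a_3=4, p_3 = 4*133 + 25 = 557, q_3 = 4*16 + 3 = 67.
  i=4: a_4=2, p_4 = 2*557 + 133 = 1247, q_4 = 2*67 + 16 = 150.
  i=5: a_5=8, p_5 = 8*1247 + 557 = 10533, q_5 = 8*150 + 67 = 1267.

8/1, 25/3, 133/16, 557/67, 1247/150, 10533/1267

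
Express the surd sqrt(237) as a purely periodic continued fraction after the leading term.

[15; (2, 1, 1, 7, 10, 7, 1, 1, 2, 30)]

Write x_i = (sqrt(237) + m_i)/d_i with (m_0, d_0) = (0, 1). a_0 = floor(sqrt(237)) = 15, since 15^2 = 225 <= 237 < 256 = 16^2.
Iterate m_{i+1} = d_i*a_i - m_i, d_{i+1} = (237 - m_{i+1}^2)/d_i, a_{i+1} = floor((a_0 + m_{i+1})/d_{i+1}):
  m_1 = 1*15 - 0 = 15, d_1 = (237 - 15^2)/1 = 12/1 = 12, a_1 = floor((15 + 15)/12) = 2.
  m_2 = 12*2 - 15 = 9, d_2 = (237 - 9^2)/12 = 156/12 = 13, a_2 = floor((15 + 9)/13) = 1.
  m_3 = 13*1 - 9 = 4, d_3 = (237 - 4^2)/13 = 221/13 = 17, a_3 = floor((15 + 4)/17) = 1.
  m_4 = 17*1 - 4 = 13, d_4 = (237 - 13^2)/17 = 68/17 = 4, a_4 = floor((15 + 13)/4) = 7.
  m_5 = 4*7 - 13 = 15, d_5 = (237 - 15^2)/4 = 12/4 = 3, a_5 = floor((15 + 15)/3) = 10.
  m_6 = 3*10 - 15 = 15, d_6 = (237 - 15^2)/3 = 12/3 = 4, a_6 = floor((15 + 15)/4) = 7.
  m_7 = 4*7 - 15 = 13, d_7 = (237 - 13^2)/4 = 68/4 = 17, a_7 = floor((15 + 13)/17) = 1.
  m_8 = 17*1 - 13 = 4, d_8 = (237 - 4^2)/17 = 221/17 = 13, a_8 = floor((15 + 4)/13) = 1.
  m_9 = 13*1 - 4 = 9, d_9 = (237 - 9^2)/13 = 156/13 = 12, a_9 = floor((15 + 9)/12) = 2.
  m_10 = 12*2 - 9 = 15, d_10 = (237 - 15^2)/12 = 12/12 = 1, a_10 = floor((15 + 15)/1) = 30.
  m_11 = 1*30 - 15 = 15, d_11 = (237 - 15^2)/1 = 12/1 = 12: (m_11, d_11) = (m_1, d_1) = (15, 12), so from here the quotients repeat a_1, ..., a_10; the period length is 10.
Hence the expansion of sqrt(237) is a_0 = 15 followed by the repeating block 2, 1, 1, 7, 10, 7, 1, 1, 2, 30 (period 10).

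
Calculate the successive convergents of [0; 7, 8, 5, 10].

0/1, 1/7, 8/57, 41/292, 418/2977

Using the convergent recurrence p_i = a_i*p_{i-1} + p_{i-2}, q_i = a_i*q_{i-1} + q_{i-2} with p_{-2}=0, p_{-1}=1, q_{-2}=1, q_{-1}=0:
  i=0: a_0=0, p_0 = 0*1 + 0 = 0, q_0 = 0*0 + 1 = 1.
  i=1: a_1=7, p_1 = 7*0 + 1 = 1, q_1 = 7*1 + 0 = 7.
  i=2: a_2=8, p_2 = 8*1 + 0 = 8, q_2 = 8*7 + 1 = 57.
  i=3: a_3=5, p_3 = 5*8 + 1 = 41, q_3 = 5*57 + 7 = 292.
  i=4: a_4=10, p_4 = 10*41 + 8 = 418, q_4 = 10*292 + 57 = 2977.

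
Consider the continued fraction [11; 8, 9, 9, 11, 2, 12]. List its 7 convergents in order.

11/1, 89/8, 812/73, 7397/665, 82179/7388, 171755/15441, 2143239/192680

Using the convergent recurrence p_i = a_i*p_{i-1} + p_{i-2}, q_i = a_i*q_{i-1} + q_{i-2} with p_{-2}=0, p_{-1}=1, q_{-2}=1, q_{-1}=0:
  i=0: a_0=11, p_0 = 11*1 + 0 = 11, q_0 = 11*0 + 1 = 1.
  i=1: a_1=8, p_1 = 8*11 + 1 = 89, q_1 = 8*1 + 0 = 8.
  i=2: a_2=9, p_2 = 9*89 + 11 = 812, q_2 = 9*8 + 1 = 73.
  i=3: a_3=9, p_3 = 9*812 + 89 = 7397, q_3 = 9*73 + 8 = 665.
  i=4: a_4=11, p_4 = 11*7397 + 812 = 82179, q_4 = 11*665 + 73 = 7388.
  i=5: a_5=2, p_5 = 2*82179 + 7397 = 171755, q_5 = 2*7388 + 665 = 15441.
  i=6: a_6=12, p_6 = 12*171755 + 82179 = 2143239, q_6 = 12*15441 + 7388 = 192680.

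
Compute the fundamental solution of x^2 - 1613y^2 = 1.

(x, y) = (4416393, 109964)

First expand sqrt(1613) as a continued fraction. With x_i = (sqrt(1613) + m_i)/d_i and (m_0, d_0) = (0, 1): a_0 = floor(sqrt(1613)) = 40, since 40^2 = 1600 <= 1613 < 1681 = 41^2.
Iterate m_{i+1} = d_i*a_i - m_i, d_{i+1} = (1613 - m_{i+1}^2)/d_i, a_{i+1} = floor((a_0 + m_{i+1})/d_{i+1}):
  m_1 = 1*40 - 0 = 40, d_1 = (1613 - 40^2)/1 = 13/1 = 13, a_1 = floor((40 + 40)/13) = 6.
  m_2 = 13*6 - 40 = 38, d_2 = (1613 - 38^2)/13 = 169/13 = 13, a_2 = floor((40 + 38)/13) = 6.
  m_3 = 13*6 - 38 = 40, d_3 = (1613 - 40^2)/13 = 13/13 = 1, a_3 = floor((40 + 40)/1) = 80.
  m_4 = 1*80 - 40 = 40, d_4 = (1613 - 40^2)/1 = 13/1 = 13: (m_4, d_4) = (m_1, d_1) = (40, 13), so from here the quotients repeat a_1, ..., a_3; the period length is 3.
So sqrt(1613) = [40; (6, 6, 80)] with period length k = 3.
k is odd, so (p_{k-1}, q_{k-1}) only solves x^2 - 1613y^2 = -1 and the fundamental solution of x^2 - 1613y^2 = 1 is (p_{2k-1}, q_{2k-1}) = (p_5, q_5); compute convergents through index 5, running through the period twice.
Convergents (p_i = a_i*p_{i-1} + p_{i-2}, q_i = a_i*q_{i-1} + q_{i-2} with p_{-2}=0, p_{-1}=1, q_{-2}=1, q_{-1}=0):
  i=0: a_0=40, p_0 = 40*1 + 0 = 40, q_0 = 40*0 + 1 = 1.
  i=1: a_1=6, p_1 = 6*40 + 1 = 241, q_1 = 6*1 + 0 = 6.
  i=2: a_2=6, p_2 = 6*241 + 40 = 1486, q_2 = 6*6 + 1 = 37.
  i=3: a_3=80, p_3 = 80*1486 + 241 = 119121, q_3 = 80*37 + 6 = 2966.
  i=4: a_4=6, p_4 = 6*119121 + 1486 = 716212, q_4 = 6*2966 + 37 = 17833.
  i=5: a_5=6, p_5 = 6*716212 + 119121 = 4416393, q_5 = 6*17833 + 2966 = 109964.
Indeed p_2^2 - 1613*q_2^2 = 2208196 - 2208197 = -1, not +1.
Check: 4416393^2 - 1613*109964^2 = 19504527130449 - 19504527130448 = 1, so (x, y) = (4416393, 109964) solves the equation, and by the theorem it is the least positive solution.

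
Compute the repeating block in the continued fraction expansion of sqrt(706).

Write x_i = (sqrt(706) + m_i)/d_i with (m_0, d_0) = (0, 1). a_0 = floor(sqrt(706)) = 26, since 26^2 = 676 <= 706 < 729 = 27^2.
Iterate m_{i+1} = d_i*a_i - m_i, d_{i+1} = (706 - m_{i+1}^2)/d_i, a_{i+1} = floor((a_0 + m_{i+1})/d_{i+1}):
  m_1 = 1*26 - 0 = 26, d_1 = (706 - 26^2)/1 = 30/1 = 30, a_1 = floor((26 + 26)/30) = 1.
  m_2 = 30*1 - 26 = 4, d_2 = (706 - 4^2)/30 = 690/30 = 23, a_2 = floor((26 + 4)/23) = 1.
  m_3 = 23*1 - 4 = 19, d_3 = (706 - 19^2)/23 = 345/23 = 15, a_3 = floor((26 + 19)/15) = 3.
  m_4 = 15*3 - 19 = 26, d_4 = (706 - 26^2)/15 = 30/15 = 2, a_4 = floor((26 + 26)/2) = 26.
  m_5 = 2*26 - 26 = 26, d_5 = (706 - 26^2)/2 = 30/2 = 15, a_5 = floor((26 + 26)/15) = 3.
  m_6 = 15*3 - 26 = 19, d_6 = (706 - 19^2)/15 = 345/15 = 23, a_6 = floor((26 + 19)/23) = 1.
  m_7 = 23*1 - 19 = 4, d_7 = (706 - 4^2)/23 = 690/23 = 30, a_7 = floor((26 + 4)/30) = 1.
  m_8 = 30*1 - 4 = 26, d_8 = (706 - 26^2)/30 = 30/30 = 1, a_8 = floor((26 + 26)/1) = 52.
  m_9 = 1*52 - 26 = 26, d_9 = (706 - 26^2)/1 = 30/1 = 30: (m_9, d_9) = (m_1, d_1) = (26, 30), so from here the quotients repeat a_1, ..., a_8; the period length is 8.
Hence the expansion of sqrt(706) is a_0 = 26 followed by the repeating block 1, 1, 3, 26, 3, 1, 1, 52 (period 8).

[26; (1, 1, 3, 26, 3, 1, 1, 52)]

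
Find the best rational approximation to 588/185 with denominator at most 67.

89/28

Expand x = 588/185 as a continued fraction with the Euclidean algorithm:
  588 = 3*185 + 33, so a_0 = 3.
  185 = 5*33 + 20, so a_1 = 5.
  33 = 1*20 + 13, so a_2 = 1.
  20 = 1*13 + 7, so a_3 = 1.
  13 = 1*7 + 6, so a_4 = 1.
  7 = 1*6 + 1, so a_5 = 1.
  6 = 6*1 + 0, so a_6 = 6.
so x = [3; 5, 1, 1, 1, 1, 6].
Convergents (p_i = a_i*p_{i-1} + p_{i-2}, q_i = a_i*q_{i-1} + q_{i-2} with p_{-2}=0, p_{-1}=1, q_{-2}=1, q_{-1}=0), until the denominator exceeds 67:
  i=0: a_0=3, p_0 = 3*1 + 0 = 3, q_0 = 3*0 + 1 = 1.
  i=1: a_1=5, p_1 = 5*3 + 1 = 16, q_1 = 5*1 + 0 = 5.
  i=2: a_2=1, p_2 = 1*16 + 3 = 19, q_2 = 1*5 + 1 = 6.
  i=3: a_3=1, p_3 = 1*19 + 16 = 35, q_3 = 1*6 + 5 = 11.
  i=4: a_4=1, p_4 = 1*35 + 19 = 54, q_4 = 1*11 + 6 = 17.
  i=5: a_5=1, p_5 = 1*54 + 35 = 89, q_5 = 1*17 + 11 = 28.
  i=6: a_6=6, p_6 = 6*89 + 54 = 588, q_6 = 6*28 + 17 = 185.
q_6 = 185 > 67, so the last convergent with denominator <= 67 is p_5/q_5 = 89/28.
The closest fraction with denominator <= 67 is either p_5/q_5 or the intermediate fraction (k*p_5 + p_4)/(k*q_5 + q_4) with the largest k >= 1 whose denominator stays <= 67; these approach x as k grows, and every other convergent or intermediate fraction in range is farther away.
Largest k: floor((67 - q_4)/q_5) = floor((67 - 17)/28) = 1.
That gives (1*89 + 54)/(1*28 + 17) = 143/45.
Compare the errors: |x - 89/28| = |588*28 - 89*185|/(185*28) = 1/5180, and |x - 143/45| = |588*45 - 143*185|/(185*45) = 5/8325.
Cross-multiplying, 1*8325 = 8325 < 25900 = 5*5180, so 1/5180 is smaller: the convergent 89/28 is closer to x than 143/45.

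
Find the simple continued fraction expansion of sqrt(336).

[18; (3, 36)]

Write x_i = (sqrt(336) + m_i)/d_i with (m_0, d_0) = (0, 1). a_0 = floor(sqrt(336)) = 18, since 18^2 = 324 <= 336 < 361 = 19^2.
Iterate m_{i+1} = d_i*a_i - m_i, d_{i+1} = (336 - m_{i+1}^2)/d_i, a_{i+1} = floor((a_0 + m_{i+1})/d_{i+1}):
  m_1 = 1*18 - 0 = 18, d_1 = (336 - 18^2)/1 = 12/1 = 12, a_1 = floor((18 + 18)/12) = 3.
  m_2 = 12*3 - 18 = 18, d_2 = (336 - 18^2)/12 = 12/12 = 1, a_2 = floor((18 + 18)/1) = 36.
  m_3 = 1*36 - 18 = 18, d_3 = (336 - 18^2)/1 = 12/1 = 12: (m_3, d_3) = (m_1, d_1) = (18, 12), so from here the quotients repeat a_1, a_2; the period length is 2.
Hence the expansion of sqrt(336) is a_0 = 18 followed by the repeating block 3, 36 (period 2).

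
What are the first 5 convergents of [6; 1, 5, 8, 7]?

Using the convergent recurrence p_i = a_i*p_{i-1} + p_{i-2}, q_i = a_i*q_{i-1} + q_{i-2} with p_{-2}=0, p_{-1}=1, q_{-2}=1, q_{-1}=0:
  i=0: a_0=6, p_0 = 6*1 + 0 = 6, q_0 = 6*0 + 1 = 1.
  i=1: a_1=1, p_1 = 1*6 + 1 = 7, q_1 = 1*1 + 0 = 1.
  i=2: a_2=5, p_2 = 5*7 + 6 = 41, q_2 = 5*1 + 1 = 6.
  i=3: a_3=8, p_3 = 8*41 + 7 = 335, q_3 = 8*6 + 1 = 49.
  i=4: a_4=7, p_4 = 7*335 + 41 = 2386, q_4 = 7*49 + 6 = 349.

6/1, 7/1, 41/6, 335/49, 2386/349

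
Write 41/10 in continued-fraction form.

[4; 10]

Run the Euclidean algorithm on 41 and 10; the successive quotients are the partial quotients a_0, a_1, ... (each step inverts the fractional part left over by the previous one):
  41 = 4*10 + 1, so a_0 = 4.
  10 = 10*1 + 0, so a_1 = 10.
The remainder reaches 0 after 2 divisions, so the expansion has 2 partial quotients, read off in order.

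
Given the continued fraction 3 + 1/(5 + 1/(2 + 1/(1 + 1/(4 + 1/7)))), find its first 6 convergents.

Using the convergent recurrence p_i = a_i*p_{i-1} + p_{i-2}, q_i = a_i*q_{i-1} + q_{i-2} with p_{-2}=0, p_{-1}=1, q_{-2}=1, q_{-1}=0:
  i=0: a_0=3, p_0 = 3*1 + 0 = 3, q_0 = 3*0 + 1 = 1.
  i=1: a_1=5, p_1 = 5*3 + 1 = 16, q_1 = 5*1 + 0 = 5.
  i=2: a_2=2, p_2 = 2*16 + 3 = 35, q_2 = 2*5 + 1 = 11.
  i=3: a_3=1, p_3 = 1*35 + 16 = 51, q_3 = 1*11 + 5 = 16.
  i=4: a_4=4, p_4 = 4*51 + 35 = 239, q_4 = 4*16 + 11 = 75.
  i=5: a_5=7, p_5 = 7*239 + 51 = 1724, q_5 = 7*75 + 16 = 541.

3/1, 16/5, 35/11, 51/16, 239/75, 1724/541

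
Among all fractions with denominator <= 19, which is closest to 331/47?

Expand x = 331/47 as a continued fraction with the Euclidean algorithm:
  331 = 7*47 + 2, so a_0 = 7.
  47 = 23*2 + 1, so a_1 = 23.
  2 = 2*1 + 0, so a_2 = 2.
so x = [7; 23, 2].
Convergents (p_i = a_i*p_{i-1} + p_{i-2}, q_i = a_i*q_{i-1} + q_{i-2} with p_{-2}=0, p_{-1}=1, q_{-2}=1, q_{-1}=0), until the denominator exceeds 19:
  i=0: a_0=7, p_0 = 7*1 + 0 = 7, q_0 = 7*0 + 1 = 1.
  i=1: a_1=23, p_1 = 23*7 + 1 = 162, q_1 = 23*1 + 0 = 23.
q_1 = 23 > 19, so the last convergent with denominator <= 19 is p_0/q_0 = 7/1.
The closest fraction with denominator <= 19 is either p_0/q_0 or the intermediate fraction (k*p_0 + p_{-1})/(k*q_0 + q_{-1}) with the largest k >= 1 whose denominator stays <= 19; these approach x as k grows, and every other convergent or intermediate fraction in range is farther away.
Largest k: floor((19 - q_{-1})/q_0) = floor((19 - 0)/1) = 19 (using the seeds p_{-1} = 1, q_{-1} = 0).
That gives (19*7 + 1)/(19*1 + 0) = 134/19.
Compare the errors: |x - 7/1| = |331*1 - 7*47|/(47*1) = 2/47, and |x - 134/19| = |331*19 - 134*47|/(47*19) = 9/893.
Cross-multiplying, 9*47 = 423 < 1786 = 2*893, so 9/893 is smaller: the intermediate fraction 134/19 is closer to x than 7/1.

134/19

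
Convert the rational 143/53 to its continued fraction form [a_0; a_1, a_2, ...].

Run the Euclidean algorithm on 143 and 53; the successive quotients are the partial quotients a_0, a_1, ... (each step inverts the fractional part left over by the previous one):
  143 = 2*53 + 37, so a_0 = 2.
  53 = 1*37 + 16, so a_1 = 1.
  37 = 2*16 + 5, so a_2 = 2.
  16 = 3*5 + 1, so a_3 = 3.
  5 = 5*1 + 0, so a_4 = 5.
The remainder reaches 0 after 5 divisions, so the expansion has 5 partial quotients, read off in order.

[2; 1, 2, 3, 5]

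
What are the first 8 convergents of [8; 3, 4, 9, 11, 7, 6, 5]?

8/1, 25/3, 108/13, 997/120, 11075/1333, 78522/9451, 482207/58039, 2489557/299646

Using the convergent recurrence p_i = a_i*p_{i-1} + p_{i-2}, q_i = a_i*q_{i-1} + q_{i-2} with p_{-2}=0, p_{-1}=1, q_{-2}=1, q_{-1}=0:
  i=0: a_0=8, p_0 = 8*1 + 0 = 8, q_0 = 8*0 + 1 = 1.
  i=1: a_1=3, p_1 = 3*8 + 1 = 25, q_1 = 3*1 + 0 = 3.
  i=2: a_2=4, p_2 = 4*25 + 8 = 108, q_2 = 4*3 + 1 = 13.
  i=3: a_3=9, p_3 = 9*108 + 25 = 997, q_3 = 9*13 + 3 = 120.
  i=4: a_4=11, p_4 = 11*997 + 108 = 11075, q_4 = 11*120 + 13 = 1333.
  i=5: a_5=7, p_5 = 7*11075 + 997 = 78522, q_5 = 7*1333 + 120 = 9451.
  i=6: a_6=6, p_6 = 6*78522 + 11075 = 482207, q_6 = 6*9451 + 1333 = 58039.
  i=7: a_7=5, p_7 = 5*482207 + 78522 = 2489557, q_7 = 5*58039 + 9451 = 299646.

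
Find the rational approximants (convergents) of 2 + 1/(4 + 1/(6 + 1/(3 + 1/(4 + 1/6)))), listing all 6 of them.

Using the convergent recurrence p_i = a_i*p_{i-1} + p_{i-2}, q_i = a_i*q_{i-1} + q_{i-2} with p_{-2}=0, p_{-1}=1, q_{-2}=1, q_{-1}=0:
  i=0: a_0=2, p_0 = 2*1 + 0 = 2, q_0 = 2*0 + 1 = 1.
  i=1: a_1=4, p_1 = 4*2 + 1 = 9, q_1 = 4*1 + 0 = 4.
  i=2: a_2=6, p_2 = 6*9 + 2 = 56, q_2 = 6*4 + 1 = 25.
  i=3: a_3=3, p_3 = 3*56 + 9 = 177, q_3 = 3*25 + 4 = 79.
  i=4: a_4=4, p_4 = 4*177 + 56 = 764, q_4 = 4*79 + 25 = 341.
  i=5: a_5=6, p_5 = 6*764 + 177 = 4761, q_5 = 6*341 + 79 = 2125.

2/1, 9/4, 56/25, 177/79, 764/341, 4761/2125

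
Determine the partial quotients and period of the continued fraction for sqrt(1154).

Write x_i = (sqrt(1154) + m_i)/d_i with (m_0, d_0) = (0, 1). a_0 = floor(sqrt(1154)) = 33, since 33^2 = 1089 <= 1154 < 1156 = 34^2.
Iterate m_{i+1} = d_i*a_i - m_i, d_{i+1} = (1154 - m_{i+1}^2)/d_i, a_{i+1} = floor((a_0 + m_{i+1})/d_{i+1}):
  m_1 = 1*33 - 0 = 33, d_1 = (1154 - 33^2)/1 = 65/1 = 65, a_1 = floor((33 + 33)/65) = 1.
  m_2 = 65*1 - 33 = 32, d_2 = (1154 - 32^2)/65 = 130/65 = 2, a_2 = floor((33 + 32)/2) = 32.
  m_3 = 2*32 - 32 = 32, d_3 = (1154 - 32^2)/2 = 130/2 = 65, a_3 = floor((33 + 32)/65) = 1.
  m_4 = 65*1 - 32 = 33, d_4 = (1154 - 33^2)/65 = 65/65 = 1, a_4 = floor((33 + 33)/1) = 66.
  m_5 = 1*66 - 33 = 33, d_5 = (1154 - 33^2)/1 = 65/1 = 65: (m_5, d_5) = (m_1, d_1) = (33, 65), so from here the quotients repeat a_1, ..., a_4; the period length is 4.
Hence the expansion of sqrt(1154) is a_0 = 33 followed by the repeating block 1, 32, 1, 66 (period 4).

[33; (1, 32, 1, 66)]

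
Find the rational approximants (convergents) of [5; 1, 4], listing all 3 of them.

Using the convergent recurrence p_i = a_i*p_{i-1} + p_{i-2}, q_i = a_i*q_{i-1} + q_{i-2} with p_{-2}=0, p_{-1}=1, q_{-2}=1, q_{-1}=0:
  i=0: a_0=5, p_0 = 5*1 + 0 = 5, q_0 = 5*0 + 1 = 1.
  i=1: a_1=1, p_1 = 1*5 + 1 = 6, q_1 = 1*1 + 0 = 1.
  i=2: a_2=4, p_2 = 4*6 + 5 = 29, q_2 = 4*1 + 1 = 5.

5/1, 6/1, 29/5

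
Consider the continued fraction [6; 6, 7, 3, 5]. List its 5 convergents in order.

6/1, 37/6, 265/43, 832/135, 4425/718

Using the convergent recurrence p_i = a_i*p_{i-1} + p_{i-2}, q_i = a_i*q_{i-1} + q_{i-2} with p_{-2}=0, p_{-1}=1, q_{-2}=1, q_{-1}=0:
  i=0: a_0=6, p_0 = 6*1 + 0 = 6, q_0 = 6*0 + 1 = 1.
  i=1: a_1=6, p_1 = 6*6 + 1 = 37, q_1 = 6*1 + 0 = 6.
  i=2: a_2=7, p_2 = 7*37 + 6 = 265, q_2 = 7*6 + 1 = 43.
  i=3: a_3=3, p_3 = 3*265 + 37 = 832, q_3 = 3*43 + 6 = 135.
  i=4: a_4=5, p_4 = 5*832 + 265 = 4425, q_4 = 5*135 + 43 = 718.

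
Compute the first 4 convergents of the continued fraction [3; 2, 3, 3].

3/1, 7/2, 24/7, 79/23

Using the convergent recurrence p_i = a_i*p_{i-1} + p_{i-2}, q_i = a_i*q_{i-1} + q_{i-2} with p_{-2}=0, p_{-1}=1, q_{-2}=1, q_{-1}=0:
  i=0: a_0=3, p_0 = 3*1 + 0 = 3, q_0 = 3*0 + 1 = 1.
  i=1: a_1=2, p_1 = 2*3 + 1 = 7, q_1 = 2*1 + 0 = 2.
  i=2: a_2=3, p_2 = 3*7 + 3 = 24, q_2 = 3*2 + 1 = 7.
  i=3: a_3=3, p_3 = 3*24 + 7 = 79, q_3 = 3*7 + 2 = 23.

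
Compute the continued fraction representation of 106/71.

Run the Euclidean algorithm on 106 and 71; the successive quotients are the partial quotients a_0, a_1, ... (each step inverts the fractional part left over by the previous one):
  106 = 1*71 + 35, so a_0 = 1.
  71 = 2*35 + 1, so a_1 = 2.
  35 = 35*1 + 0, so a_2 = 35.
The remainder reaches 0 after 3 divisions, so the expansion has 3 partial quotients, read off in order.

[1; 2, 35]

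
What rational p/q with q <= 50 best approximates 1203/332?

Expand x = 1203/332 as a continued fraction with the Euclidean algorithm:
  1203 = 3*332 + 207, so a_0 = 3.
  332 = 1*207 + 125, so a_1 = 1.
  207 = 1*125 + 82, so a_2 = 1.
  125 = 1*82 + 43, so a_3 = 1.
  82 = 1*43 + 39, so a_4 = 1.
  43 = 1*39 + 4, so a_5 = 1.
  39 = 9*4 + 3, so a_6 = 9.
  4 = 1*3 + 1, so a_7 = 1.
  3 = 3*1 + 0, so a_8 = 3.
so x = [3; 1, 1, 1, 1, 1, 9, 1, 3].
Convergents (p_i = a_i*p_{i-1} + p_{i-2}, q_i = a_i*q_{i-1} + q_{i-2} with p_{-2}=0, p_{-1}=1, q_{-2}=1, q_{-1}=0), until the denominator exceeds 50:
  i=0: a_0=3, p_0 = 3*1 + 0 = 3, q_0 = 3*0 + 1 = 1.
  i=1: a_1=1, p_1 = 1*3 + 1 = 4, q_1 = 1*1 + 0 = 1.
  i=2: a_2=1, p_2 = 1*4 + 3 = 7, q_2 = 1*1 + 1 = 2.
  i=3: a_3=1, p_3 = 1*7 + 4 = 11, q_3 = 1*2 + 1 = 3.
  i=4: a_4=1, p_4 = 1*11 + 7 = 18, q_4 = 1*3 + 2 = 5.
  i=5: a_5=1, p_5 = 1*18 + 11 = 29, q_5 = 1*5 + 3 = 8.
  i=6: a_6=9, p_6 = 9*29 + 18 = 279, q_6 = 9*8 + 5 = 77.
q_6 = 77 > 50, so the last convergent with denominator <= 50 is p_5/q_5 = 29/8.
The closest fraction with denominator <= 50 is either p_5/q_5 or the intermediate fraction (k*p_5 + p_4)/(k*q_5 + q_4) with the largest k >= 1 whose denominator stays <= 50; these approach x as k grows, and every other convergent or intermediate fraction in range is farther away.
Largest k: floor((50 - q_4)/q_5) = floor((50 - 5)/8) = 5.
That gives (5*29 + 18)/(5*8 + 5) = 163/45.
Compare the errors: |x - 29/8| = |1203*8 - 29*332|/(332*8) = 4/2656, and |x - 163/45| = |1203*45 - 163*332|/(332*45) = 19/14940.
Cross-multiplying, 19*2656 = 50464 < 59760 = 4*14940, so 19/14940 is smaller: the intermediate fraction 163/45 is closer to x than 29/8.

163/45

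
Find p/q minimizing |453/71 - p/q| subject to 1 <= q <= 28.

Expand x = 453/71 as a continued fraction with the Euclidean algorithm:
  453 = 6*71 + 27, so a_0 = 6.
  71 = 2*27 + 17, so a_1 = 2.
  27 = 1*17 + 10, so a_2 = 1.
  17 = 1*10 + 7, so a_3 = 1.
  10 = 1*7 + 3, so a_4 = 1.
  7 = 2*3 + 1, so a_5 = 2.
  3 = 3*1 + 0, so a_6 = 3.
so x = [6; 2, 1, 1, 1, 2, 3].
Convergents (p_i = a_i*p_{i-1} + p_{i-2}, q_i = a_i*q_{i-1} + q_{i-2} with p_{-2}=0, p_{-1}=1, q_{-2}=1, q_{-1}=0), until the denominator exceeds 28:
  i=0: a_0=6, p_0 = 6*1 + 0 = 6, q_0 = 6*0 + 1 = 1.
  i=1: a_1=2, p_1 = 2*6 + 1 = 13, q_1 = 2*1 + 0 = 2.
  i=2: a_2=1, p_2 = 1*13 + 6 = 19, q_2 = 1*2 + 1 = 3.
  i=3: a_3=1, p_3 = 1*19 + 13 = 32, q_3 = 1*3 + 2 = 5.
  i=4: a_4=1, p_4 = 1*32 + 19 = 51, q_4 = 1*5 + 3 = 8.
  i=5: a_5=2, p_5 = 2*51 + 32 = 134, q_5 = 2*8 + 5 = 21.
  i=6: a_6=3, p_6 = 3*134 + 51 = 453, q_6 = 3*21 + 8 = 71.
q_6 = 71 > 28, so the last convergent with denominator <= 28 is p_5/q_5 = 134/21.
The closest fraction with denominator <= 28 is either p_5/q_5 or the intermediate fraction (k*p_5 + p_4)/(k*q_5 + q_4) with the largest k >= 1 whose denominator stays <= 28; these approach x as k grows, and every other convergent or intermediate fraction in range is farther away.
Largest k: floor((28 - q_4)/q_5) = floor((28 - 8)/21) = 0.
Since k = 0, no intermediate fraction beyond p_5/q_5 has denominator <= 28, so the convergent 134/21 is the closest (its error is |453*21 - 134*71|/(71*21) = 1/1491).

134/21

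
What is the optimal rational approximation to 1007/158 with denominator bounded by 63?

376/59

Expand x = 1007/158 as a continued fraction with the Euclidean algorithm:
  1007 = 6*158 + 59, so a_0 = 6.
  158 = 2*59 + 40, so a_1 = 2.
  59 = 1*40 + 19, so a_2 = 1.
  40 = 2*19 + 2, so a_3 = 2.
  19 = 9*2 + 1, so a_4 = 9.
  2 = 2*1 + 0, so a_5 = 2.
so x = [6; 2, 1, 2, 9, 2].
Convergents (p_i = a_i*p_{i-1} + p_{i-2}, q_i = a_i*q_{i-1} + q_{i-2} with p_{-2}=0, p_{-1}=1, q_{-2}=1, q_{-1}=0), until the denominator exceeds 63:
  i=0: a_0=6, p_0 = 6*1 + 0 = 6, q_0 = 6*0 + 1 = 1.
  i=1: a_1=2, p_1 = 2*6 + 1 = 13, q_1 = 2*1 + 0 = 2.
  i=2: a_2=1, p_2 = 1*13 + 6 = 19, q_2 = 1*2 + 1 = 3.
  i=3: a_3=2, p_3 = 2*19 + 13 = 51, q_3 = 2*3 + 2 = 8.
  i=4: a_4=9, p_4 = 9*51 + 19 = 478, q_4 = 9*8 + 3 = 75.
q_4 = 75 > 63, so the last convergent with denominator <= 63 is p_3/q_3 = 51/8.
The closest fraction with denominator <= 63 is either p_3/q_3 or the intermediate fraction (k*p_3 + p_2)/(k*q_3 + q_2) with the largest k >= 1 whose denominator stays <= 63; these approach x as k grows, and every other convergent or intermediate fraction in range is farther away.
Largest k: floor((63 - q_2)/q_3) = floor((63 - 3)/8) = 7.
That gives (7*51 + 19)/(7*8 + 3) = 376/59.
Compare the errors: |x - 51/8| = |1007*8 - 51*158|/(158*8) = 2/1264, and |x - 376/59| = |1007*59 - 376*158|/(158*59) = 5/9322.
Cross-multiplying, 5*1264 = 6320 < 18644 = 2*9322, so 5/9322 is smaller: the intermediate fraction 376/59 is closer to x than 51/8.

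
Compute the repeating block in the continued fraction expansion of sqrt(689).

Write x_i = (sqrt(689) + m_i)/d_i with (m_0, d_0) = (0, 1). a_0 = floor(sqrt(689)) = 26, since 26^2 = 676 <= 689 < 729 = 27^2.
Iterate m_{i+1} = d_i*a_i - m_i, d_{i+1} = (689 - m_{i+1}^2)/d_i, a_{i+1} = floor((a_0 + m_{i+1})/d_{i+1}):
  m_1 = 1*26 - 0 = 26, d_1 = (689 - 26^2)/1 = 13/1 = 13, a_1 = floor((26 + 26)/13) = 4.
  m_2 = 13*4 - 26 = 26, d_2 = (689 - 26^2)/13 = 13/13 = 1, a_2 = floor((26 + 26)/1) = 52.
  m_3 = 1*52 - 26 = 26, d_3 = (689 - 26^2)/1 = 13/1 = 13: (m_3, d_3) = (m_1, d_1) = (26, 13), so from here the quotients repeat a_1, a_2; the period length is 2.
Hence the expansion of sqrt(689) is a_0 = 26 followed by the repeating block 4, 52 (period 2).

[26; (4, 52)]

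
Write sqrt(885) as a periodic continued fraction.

[29; (1, 2, 1, 58)]

Write x_i = (sqrt(885) + m_i)/d_i with (m_0, d_0) = (0, 1). a_0 = floor(sqrt(885)) = 29, since 29^2 = 841 <= 885 < 900 = 30^2.
Iterate m_{i+1} = d_i*a_i - m_i, d_{i+1} = (885 - m_{i+1}^2)/d_i, a_{i+1} = floor((a_0 + m_{i+1})/d_{i+1}):
  m_1 = 1*29 - 0 = 29, d_1 = (885 - 29^2)/1 = 44/1 = 44, a_1 = floor((29 + 29)/44) = 1.
  m_2 = 44*1 - 29 = 15, d_2 = (885 - 15^2)/44 = 660/44 = 15, a_2 = floor((29 + 15)/15) = 2.
  m_3 = 15*2 - 15 = 15, d_3 = (885 - 15^2)/15 = 660/15 = 44, a_3 = floor((29 + 15)/44) = 1.
  m_4 = 44*1 - 15 = 29, d_4 = (885 - 29^2)/44 = 44/44 = 1, a_4 = floor((29 + 29)/1) = 58.
  m_5 = 1*58 - 29 = 29, d_5 = (885 - 29^2)/1 = 44/1 = 44: (m_5, d_5) = (m_1, d_1) = (29, 44), so from here the quotients repeat a_1, ..., a_4; the period length is 4.
Hence the expansion of sqrt(885) is a_0 = 29 followed by the repeating block 1, 2, 1, 58 (period 4).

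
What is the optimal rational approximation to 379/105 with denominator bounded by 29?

83/23

Expand x = 379/105 as a continued fraction with the Euclidean algorithm:
  379 = 3*105 + 64, so a_0 = 3.
  105 = 1*64 + 41, so a_1 = 1.
  64 = 1*41 + 23, so a_2 = 1.
  41 = 1*23 + 18, so a_3 = 1.
  23 = 1*18 + 5, so a_4 = 1.
  18 = 3*5 + 3, so a_5 = 3.
  5 = 1*3 + 2, so a_6 = 1.
  3 = 1*2 + 1, so a_7 = 1.
  2 = 2*1 + 0, so a_8 = 2.
so x = [3; 1, 1, 1, 1, 3, 1, 1, 2].
Convergents (p_i = a_i*p_{i-1} + p_{i-2}, q_i = a_i*q_{i-1} + q_{i-2} with p_{-2}=0, p_{-1}=1, q_{-2}=1, q_{-1}=0), until the denominator exceeds 29:
  i=0: a_0=3, p_0 = 3*1 + 0 = 3, q_0 = 3*0 + 1 = 1.
  i=1: a_1=1, p_1 = 1*3 + 1 = 4, q_1 = 1*1 + 0 = 1.
  i=2: a_2=1, p_2 = 1*4 + 3 = 7, q_2 = 1*1 + 1 = 2.
  i=3: a_3=1, p_3 = 1*7 + 4 = 11, q_3 = 1*2 + 1 = 3.
  i=4: a_4=1, p_4 = 1*11 + 7 = 18, q_4 = 1*3 + 2 = 5.
  i=5: a_5=3, p_5 = 3*18 + 11 = 65, q_5 = 3*5 + 3 = 18.
  i=6: a_6=1, p_6 = 1*65 + 18 = 83, q_6 = 1*18 + 5 = 23.
  i=7: a_7=1, p_7 = 1*83 + 65 = 148, q_7 = 1*23 + 18 = 41.
q_7 = 41 > 29, so the last convergent with denominator <= 29 is p_6/q_6 = 83/23.
The closest fraction with denominator <= 29 is either p_6/q_6 or the intermediate fraction (k*p_6 + p_5)/(k*q_6 + q_5) with the largest k >= 1 whose denominator stays <= 29; these approach x as k grows, and every other convergent or intermediate fraction in range is farther away.
Largest k: floor((29 - q_5)/q_6) = floor((29 - 18)/23) = 0.
Since k = 0, no intermediate fraction beyond p_6/q_6 has denominator <= 29, so the convergent 83/23 is the closest (its error is |379*23 - 83*105|/(105*23) = 2/2415).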